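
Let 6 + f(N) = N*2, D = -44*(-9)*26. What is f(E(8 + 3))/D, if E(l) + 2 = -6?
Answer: -1/468 ≈ -0.0021368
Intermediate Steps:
E(l) = -8 (E(l) = -2 - 6 = -8)
D = 10296 (D = 396*26 = 10296)
f(N) = -6 + 2*N (f(N) = -6 + N*2 = -6 + 2*N)
f(E(8 + 3))/D = (-6 + 2*(-8))/10296 = (-6 - 16)*(1/10296) = -22*1/10296 = -1/468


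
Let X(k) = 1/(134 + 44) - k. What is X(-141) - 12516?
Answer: -2202749/178 ≈ -12375.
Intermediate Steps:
X(k) = 1/178 - k
X(-141) - 12516 = (1/178 - 1*(-141)) - 12516 = (1/178 + 141) - 12516 = 25099/178 - 12516 = -2202749/178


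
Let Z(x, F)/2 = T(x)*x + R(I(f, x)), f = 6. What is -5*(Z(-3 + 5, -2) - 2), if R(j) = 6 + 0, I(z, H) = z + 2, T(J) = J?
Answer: -90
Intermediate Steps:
I(z, H) = 2 + z
R(j) = 6
Z(x, F) = 12 + 2*x**2 (Z(x, F) = 2*(x*x + 6) = 2*(x**2 + 6) = 2*(6 + x**2) = 12 + 2*x**2)
-5*(Z(-3 + 5, -2) - 2) = -5*((12 + 2*(-3 + 5)**2) - 2) = -5*((12 + 2*2**2) - 2) = -5*((12 + 2*4) - 2) = -5*((12 + 8) - 2) = -5*(20 - 2) = -5*18 = -90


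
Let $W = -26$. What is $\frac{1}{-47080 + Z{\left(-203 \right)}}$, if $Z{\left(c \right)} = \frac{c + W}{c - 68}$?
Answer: $- \frac{271}{12758451} \approx -2.1241 \cdot 10^{-5}$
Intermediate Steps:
$Z{\left(c \right)} = \frac{-26 + c}{-68 + c}$ ($Z{\left(c \right)} = \frac{c - 26}{c - 68} = \frac{-26 + c}{-68 + c}$)
$\frac{1}{-47080 + Z{\left(-203 \right)}} = \frac{1}{-47080 + \frac{-26 - 203}{-68 - 203}} = \frac{1}{-47080 + \frac{1}{-271} \left(-229\right)} = \frac{1}{-47080 - - \frac{229}{271}} = \frac{1}{-47080 + \frac{229}{271}} = \frac{1}{- \frac{12758451}{271}} = - \frac{271}{12758451}$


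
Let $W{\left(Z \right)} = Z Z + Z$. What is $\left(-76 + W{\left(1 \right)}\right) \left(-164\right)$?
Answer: $12136$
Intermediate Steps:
$W{\left(Z \right)} = Z + Z^{2}$ ($W{\left(Z \right)} = Z^{2} + Z = Z + Z^{2}$)
$\left(-76 + W{\left(1 \right)}\right) \left(-164\right) = \left(-76 + 1 \left(1 + 1\right)\right) \left(-164\right) = \left(-76 + 1 \cdot 2\right) \left(-164\right) = \left(-76 + 2\right) \left(-164\right) = \left(-74\right) \left(-164\right) = 12136$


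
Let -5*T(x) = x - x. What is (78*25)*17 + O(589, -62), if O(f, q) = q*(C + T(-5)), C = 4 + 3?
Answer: 32716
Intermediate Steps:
T(x) = 0 (T(x) = -(x - x)/5 = -⅕*0 = 0)
C = 7
O(f, q) = 7*q (O(f, q) = q*(7 + 0) = q*7 = 7*q)
(78*25)*17 + O(589, -62) = (78*25)*17 + 7*(-62) = 1950*17 - 434 = 33150 - 434 = 32716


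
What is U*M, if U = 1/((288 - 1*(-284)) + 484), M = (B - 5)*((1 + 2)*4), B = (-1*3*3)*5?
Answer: -25/44 ≈ -0.56818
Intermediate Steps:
B = -45 (B = -3*3*5 = -9*5 = -45)
M = -600 (M = (-45 - 5)*((1 + 2)*4) = -150*4 = -50*12 = -600)
U = 1/1056 (U = 1/((288 + 284) + 484) = 1/(572 + 484) = 1/1056 ≈ 0.00094697)
U*M = (1/1056)*(-600) = -25/44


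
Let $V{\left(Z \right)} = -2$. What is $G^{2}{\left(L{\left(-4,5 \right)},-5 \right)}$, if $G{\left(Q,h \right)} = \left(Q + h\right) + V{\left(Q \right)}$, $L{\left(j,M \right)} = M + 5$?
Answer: $9$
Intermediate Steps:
$L{\left(j,M \right)} = 5 + M$
$G{\left(Q,h \right)} = -2 + Q + h$ ($G{\left(Q,h \right)} = \left(Q + h\right) - 2 = -2 + Q + h$)
$G^{2}{\left(L{\left(-4,5 \right)},-5 \right)} = \left(-2 + \left(5 + 5\right) - 5\right)^{2} = \left(-2 + 10 - 5\right)^{2} = 3^{2} = 9$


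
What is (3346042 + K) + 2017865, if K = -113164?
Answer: 5250743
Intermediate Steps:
(3346042 + K) + 2017865 = (3346042 - 113164) + 2017865 = 3232878 + 2017865 = 5250743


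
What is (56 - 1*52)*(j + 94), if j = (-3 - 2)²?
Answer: 476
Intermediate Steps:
j = 25 (j = (-5)² = 25)
(56 - 1*52)*(j + 94) = (56 - 1*52)*(25 + 94) = (56 - 52)*119 = 4*119 = 476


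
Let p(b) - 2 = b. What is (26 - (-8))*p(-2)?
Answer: 0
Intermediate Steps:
p(b) = 2 + b
(26 - (-8))*p(-2) = (26 - (-8))*(2 - 2) = (26 - 4*(-2))*0 = (26 + 8)*0 = 34*0 = 0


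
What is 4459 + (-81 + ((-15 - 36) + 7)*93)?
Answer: 286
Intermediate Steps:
4459 + (-81 + ((-15 - 36) + 7)*93) = 4459 + (-81 + (-51 + 7)*93) = 4459 + (-81 - 44*93) = 4459 + (-81 - 4092) = 4459 - 4173 = 286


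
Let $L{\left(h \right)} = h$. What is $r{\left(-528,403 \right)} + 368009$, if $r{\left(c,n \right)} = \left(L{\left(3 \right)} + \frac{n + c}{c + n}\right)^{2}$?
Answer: $368025$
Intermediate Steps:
$r{\left(c,n \right)} = 16$ ($r{\left(c,n \right)} = \left(3 + \frac{n + c}{c + n}\right)^{2} = \left(3 + \frac{c + n}{c + n}\right)^{2} = \left(3 + 1\right)^{2} = 4^{2} = 16$)
$r{\left(-528,403 \right)} + 368009 = 16 + 368009 = 368025$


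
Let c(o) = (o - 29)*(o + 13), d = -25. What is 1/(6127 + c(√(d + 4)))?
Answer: 5729/32826817 + 16*I*√21/32826817 ≈ 0.00017452 + 2.2336e-6*I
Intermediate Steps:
c(o) = (-29 + o)*(13 + o)
1/(6127 + c(√(d + 4))) = 1/(6127 + (-377 + (√(-25 + 4))² - 16*√(-25 + 4))) = 1/(6127 + (-377 + (√(-21))² - 16*I*√21)) = 1/(6127 + (-377 + (I*√21)² - 16*I*√21)) = 1/(6127 + (-377 - 21 - 16*I*√21)) = 1/(6127 + (-398 - 16*I*√21)) = 1/(5729 - 16*I*√21)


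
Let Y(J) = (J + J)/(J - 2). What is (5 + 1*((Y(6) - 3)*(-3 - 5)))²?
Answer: 25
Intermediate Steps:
Y(J) = 2*J/(-2 + J) (Y(J) = (2*J)/(-2 + J) = 2*J/(-2 + J))
(5 + 1*((Y(6) - 3)*(-3 - 5)))² = (5 + 1*((2*6/(-2 + 6) - 3)*(-3 - 5)))² = (5 + 1*((2*6/4 - 3)*(-8)))² = (5 + 1*((2*6*(¼) - 3)*(-8)))² = (5 + 1*((3 - 3)*(-8)))² = (5 + 1*(0*(-8)))² = (5 + 1*0)² = (5 + 0)² = 5² = 25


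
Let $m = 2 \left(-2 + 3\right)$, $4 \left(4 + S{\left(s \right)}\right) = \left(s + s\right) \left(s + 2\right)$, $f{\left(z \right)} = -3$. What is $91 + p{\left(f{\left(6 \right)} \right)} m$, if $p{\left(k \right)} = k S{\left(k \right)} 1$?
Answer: $106$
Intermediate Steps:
$S{\left(s \right)} = -4 + \frac{s \left(2 + s\right)}{2}$ ($S{\left(s \right)} = -4 + \frac{\left(s + s\right) \left(s + 2\right)}{4} = -4 + \frac{2 s \left(2 + s\right)}{4} = -4 + \frac{s \left(2 + s\right)}{2}$)
$m = 2$ ($m = 2 \cdot 1 = 2$)
$p{\left(k \right)} = k \left(-4 + k + \frac{k^{2}}{2}\right)$ ($p{\left(k \right)} = k \left(-4 + k + \frac{k^{2}}{2}\right) 1 = k \left(-4 + k + \frac{k^{2}}{2}\right)$)
$91 + p{\left(f{\left(6 \right)} \right)} m = 91 + \frac{1}{2} \left(-3\right) \left(-8 + \left(-3\right)^{2} + 2 \left(-3\right)\right) 2 = 91 + \frac{1}{2} \left(-3\right) \left(-8 + 9 - 6\right) 2 = 91 + \frac{1}{2} \left(-3\right) \left(-5\right) 2 = 91 + \frac{15}{2} \cdot 2 = 91 + 15 = 106$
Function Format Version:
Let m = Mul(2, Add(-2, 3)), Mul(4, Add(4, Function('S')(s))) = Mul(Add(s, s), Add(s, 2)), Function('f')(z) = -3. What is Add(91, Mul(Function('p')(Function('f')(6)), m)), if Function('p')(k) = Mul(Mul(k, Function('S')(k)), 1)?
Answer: 106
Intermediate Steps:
Function('S')(s) = Add(-4, Mul(Rational(1, 2), s, Add(2, s))) (Function('S')(s) = Add(-4, Mul(Rational(1, 4), Mul(Add(s, s), Add(s, 2)))) = Add(-4, Mul(Rational(1, 4), Mul(Mul(2, s), Add(2, s)))) = Add(-4, Mul(Rational(1, 4), Mul(2, s, Add(2, s)))) = Add(-4, Mul(Rational(1, 2), s, Add(2, s))))
m = 2 (m = Mul(2, 1) = 2)
Function('p')(k) = Mul(k, Add(-4, k, Mul(Rational(1, 2), Pow(k, 2)))) (Function('p')(k) = Mul(Mul(k, Add(-4, k, Mul(Rational(1, 2), Pow(k, 2)))), 1) = Mul(k, Add(-4, k, Mul(Rational(1, 2), Pow(k, 2)))))
Add(91, Mul(Function('p')(Function('f')(6)), m)) = Add(91, Mul(Mul(Rational(1, 2), -3, Add(-8, Pow(-3, 2), Mul(2, -3))), 2)) = Add(91, Mul(Mul(Rational(1, 2), -3, Add(-8, 9, -6)), 2)) = Add(91, Mul(Mul(Rational(1, 2), -3, -5), 2)) = Add(91, Mul(Rational(15, 2), 2)) = Add(91, 15) = 106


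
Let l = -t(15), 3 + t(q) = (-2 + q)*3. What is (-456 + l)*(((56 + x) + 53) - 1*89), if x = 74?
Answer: -46248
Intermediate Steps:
t(q) = -9 + 3*q (t(q) = -3 + (-2 + q)*3 = -3 + (-6 + 3*q) = -9 + 3*q)
l = -36 (l = -(-9 + 3*15) = -(-9 + 45) = -1*36 = -36)
(-456 + l)*(((56 + x) + 53) - 1*89) = (-456 - 36)*(((56 + 74) + 53) - 1*89) = -492*((130 + 53) - 89) = -492*(183 - 89) = -492*94 = -46248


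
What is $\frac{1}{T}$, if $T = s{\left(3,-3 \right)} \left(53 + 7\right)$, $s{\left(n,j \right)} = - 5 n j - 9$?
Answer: $\frac{1}{2160} \approx 0.00046296$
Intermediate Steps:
$s{\left(n,j \right)} = -9 - 5 j n$ ($s{\left(n,j \right)} = - 5 j n - 9 = -9 - 5 j n$)
$T = 2160$ ($T = \left(-9 - \left(-15\right) 3\right) \left(53 + 7\right) = \left(-9 + 45\right) 60 = 36 \cdot 60 = 2160$)
$\frac{1}{T} = \frac{1}{2160}$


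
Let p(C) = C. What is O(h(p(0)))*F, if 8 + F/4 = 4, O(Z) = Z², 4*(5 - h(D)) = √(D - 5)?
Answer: -395 + 40*I*√5 ≈ -395.0 + 89.443*I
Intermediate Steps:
h(D) = 5 - √(-5 + D)/4 (h(D) = 5 - √(D - 5)/4 = 5 - √(-5 + D)/4)
F = -16 (F = -32 + 4*4 = -32 + 16 = -16)
O(h(p(0)))*F = (5 - √(-5 + 0)/4)²*(-16) = (5 - I*√5/4)²*(-16) = -16*(5 - I*√5/4)²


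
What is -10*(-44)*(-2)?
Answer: -880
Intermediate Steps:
-10*(-44)*(-2) = 440*(-2) = -880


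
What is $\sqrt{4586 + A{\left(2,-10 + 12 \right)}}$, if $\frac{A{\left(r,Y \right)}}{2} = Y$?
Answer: $3 \sqrt{510} \approx 67.75$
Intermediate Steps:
$A{\left(r,Y \right)} = 2 Y$
$\sqrt{4586 + A{\left(2,-10 + 12 \right)}} = \sqrt{4586 + 2 \left(-10 + 12\right)} = \sqrt{4586 + 2 \cdot 2} = \sqrt{4586 + 4} = \sqrt{4590} = 3 \sqrt{510}$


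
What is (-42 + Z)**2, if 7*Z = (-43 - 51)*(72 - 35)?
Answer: 14227984/49 ≈ 2.9037e+5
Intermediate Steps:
Z = -3478/7 (Z = ((-43 - 51)*(72 - 35))/7 = (-94*37)/7 = (1/7)*(-3478) = -3478/7 ≈ -496.86)
(-42 + Z)**2 = (-42 - 3478/7)**2 = (-3772/7)**2 = 14227984/49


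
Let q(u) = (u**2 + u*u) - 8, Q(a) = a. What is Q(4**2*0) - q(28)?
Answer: -1560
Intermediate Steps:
q(u) = -8 + 2*u**2 (q(u) = (u**2 + u**2) - 8 = 2*u**2 - 8 = -8 + 2*u**2)
Q(4**2*0) - q(28) = 4**2*0 - (-8 + 2*28**2) = 16*0 - (-8 + 2*784) = 0 - (-8 + 1568) = 0 - 1*1560 = 0 - 1560 = -1560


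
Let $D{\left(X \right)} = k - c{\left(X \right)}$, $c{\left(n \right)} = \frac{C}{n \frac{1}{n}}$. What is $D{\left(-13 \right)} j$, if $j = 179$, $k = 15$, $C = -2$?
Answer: $3043$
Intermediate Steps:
$c{\left(n \right)} = -2$ ($c{\left(n \right)} = - \frac{2}{n \frac{1}{n}} = - \frac{2}{1} = \left(-2\right) 1 = -2$)
$D{\left(X \right)} = 17$ ($D{\left(X \right)} = 15 - -2 = 15 + 2 = 17$)
$D{\left(-13 \right)} j = 17 \cdot 179 = 3043$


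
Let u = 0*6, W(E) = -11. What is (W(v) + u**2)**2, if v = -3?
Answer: 121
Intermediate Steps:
u = 0
(W(v) + u**2)**2 = (-11 + 0**2)**2 = (-11 + 0)**2 = (-11)**2 = 121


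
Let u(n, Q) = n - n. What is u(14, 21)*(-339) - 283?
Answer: -283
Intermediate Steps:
u(n, Q) = 0
u(14, 21)*(-339) - 283 = 0*(-339) - 283 = 0 - 283 = -283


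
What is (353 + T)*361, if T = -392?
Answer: -14079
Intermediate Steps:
(353 + T)*361 = (353 - 392)*361 = -39*361 = -14079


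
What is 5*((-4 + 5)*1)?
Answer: 5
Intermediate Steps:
5*((-4 + 5)*1) = 5*(1*1) = 5*1 = 5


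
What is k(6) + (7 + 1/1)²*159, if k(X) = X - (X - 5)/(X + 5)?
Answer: 112001/11 ≈ 10182.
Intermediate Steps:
k(X) = X - (-5 + X)/(5 + X)
k(6) + (7 + 1/1)²*159 = (5 + 6² + 4*6)/(5 + 6) + (7 + 1/1)²*159 = (5 + 36 + 24)/11 + (7 + 1)²*159 = (1/11)*65 + 8²*159 = 65/11 + 64*159 = 65/11 + 10176 = 112001/11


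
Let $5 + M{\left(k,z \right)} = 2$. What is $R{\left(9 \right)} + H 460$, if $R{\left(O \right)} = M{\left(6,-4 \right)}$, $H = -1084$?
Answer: $-498643$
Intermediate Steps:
$M{\left(k,z \right)} = -3$ ($M{\left(k,z \right)} = -5 + 2 = -3$)
$R{\left(O \right)} = -3$
$R{\left(9 \right)} + H 460 = -3 - 498640 = -498643$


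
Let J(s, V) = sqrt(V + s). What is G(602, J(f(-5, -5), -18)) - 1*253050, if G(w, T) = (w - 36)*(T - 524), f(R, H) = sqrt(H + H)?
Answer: -549634 + 566*sqrt(-18 + I*sqrt(10)) ≈ -5.4942e+5 + 2410.5*I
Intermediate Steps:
f(R, H) = sqrt(2)*sqrt(H) (f(R, H) = sqrt(2*H) = sqrt(2)*sqrt(H))
G(w, T) = (-524 + T)*(-36 + w) (G(w, T) = (-36 + w)*(-524 + T) = (-524 + T)*(-36 + w))
G(602, J(f(-5, -5), -18)) - 1*253050 = (18864 - 524*602 - 36*sqrt(-18 + sqrt(2)*sqrt(-5)) + sqrt(-18 + sqrt(2)*sqrt(-5))*602) - 1*253050 = (18864 - 315448 - 36*sqrt(-18 + sqrt(2)*(I*sqrt(5))) + sqrt(-18 + sqrt(2)*(I*sqrt(5)))*602) - 253050 = (18864 - 315448 - 36*sqrt(-18 + I*sqrt(10)) + sqrt(-18 + I*sqrt(10))*602) - 253050 = (18864 - 315448 - 36*sqrt(-18 + I*sqrt(10)) + 602*sqrt(-18 + I*sqrt(10))) - 253050 = (-296584 + 566*sqrt(-18 + I*sqrt(10))) - 253050 = -549634 + 566*sqrt(-18 + I*sqrt(10))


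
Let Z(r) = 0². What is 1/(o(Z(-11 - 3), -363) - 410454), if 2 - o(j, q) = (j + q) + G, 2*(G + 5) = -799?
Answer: -2/819369 ≈ -2.4409e-6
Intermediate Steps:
G = -809/2 (G = -5 + (½)*(-799) = -5 - 799/2 = -809/2 ≈ -404.50)
Z(r) = 0
o(j, q) = 813/2 - j - q (o(j, q) = 2 - ((j + q) - 809/2) = 2 - (-809/2 + j + q) = 2 + (809/2 - j - q) = 813/2 - j - q)
1/(o(Z(-11 - 3), -363) - 410454) = 1/((813/2 - 1*0 - 1*(-363)) - 410454) = 1/((813/2 + 0 + 363) - 410454) = 1/(1539/2 - 410454) = 1/(-819369/2) = -2/819369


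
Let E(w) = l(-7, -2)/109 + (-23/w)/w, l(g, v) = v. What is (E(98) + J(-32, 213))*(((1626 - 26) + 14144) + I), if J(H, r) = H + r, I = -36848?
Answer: -999567750876/261709 ≈ -3.8194e+6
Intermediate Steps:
E(w) = -2/109 - 23/w² (E(w) = -2/109 + (-23/w)/w = -2*1/109 - 23/w² = -2/109 - 23/w²)
(E(98) + J(-32, 213))*(((1626 - 26) + 14144) + I) = ((-2/109 - 23/98²) + (-32 + 213))*(((1626 - 26) + 14144) - 36848) = ((-2/109 - 23*1/9604) + 181)*((1600 + 14144) - 36848) = ((-2/109 - 23/9604) + 181)*(15744 - 36848) = (-21715/1046836 + 181)*(-21104) = (189455601/1046836)*(-21104) = -999567750876/261709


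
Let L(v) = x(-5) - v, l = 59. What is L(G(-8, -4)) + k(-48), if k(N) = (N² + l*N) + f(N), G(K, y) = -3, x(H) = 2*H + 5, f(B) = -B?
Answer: -482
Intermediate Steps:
x(H) = 5 + 2*H
L(v) = -5 - v (L(v) = (5 + 2*(-5)) - v = (5 - 10) - v = -5 - v)
k(N) = N² + 58*N (k(N) = (N² + 59*N) - N = N² + 58*N)
L(G(-8, -4)) + k(-48) = (-5 - 1*(-3)) - 48*(58 - 48) = (-5 + 3) - 48*10 = -2 - 480 = -482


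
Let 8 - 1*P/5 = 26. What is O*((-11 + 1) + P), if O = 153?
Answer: -15300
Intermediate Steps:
P = -90 (P = 40 - 5*26 = 40 - 130 = -90)
O*((-11 + 1) + P) = 153*((-11 + 1) - 90) = 153*(-10 - 90) = 153*(-100) = -15300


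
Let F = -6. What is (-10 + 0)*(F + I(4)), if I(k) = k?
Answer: 20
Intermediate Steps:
(-10 + 0)*(F + I(4)) = (-10 + 0)*(-6 + 4) = -10*(-2) = 20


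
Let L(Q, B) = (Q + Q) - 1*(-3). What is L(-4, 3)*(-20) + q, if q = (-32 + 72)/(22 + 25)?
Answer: 4740/47 ≈ 100.85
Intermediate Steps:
L(Q, B) = 3 + 2*Q (L(Q, B) = 2*Q + 3 = 3 + 2*Q)
q = 40/47 ≈ 0.85106
L(-4, 3)*(-20) + q = (3 + 2*(-4))*(-20) + 40/47 = (3 - 8)*(-20) + 40/47 = -5*(-20) + 40/47 = 100 + 40/47 = 4740/47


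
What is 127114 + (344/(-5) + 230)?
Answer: 636376/5 ≈ 1.2728e+5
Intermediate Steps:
127114 + (344/(-5) + 230) = 127114 + (-⅕*344 + 230) = 127114 + (-344/5 + 230) = 127114 + 806/5 = 636376/5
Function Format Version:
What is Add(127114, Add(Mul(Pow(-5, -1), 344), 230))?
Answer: Rational(636376, 5) ≈ 1.2728e+5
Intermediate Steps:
Add(127114, Add(Mul(Pow(-5, -1), 344), 230)) = Add(127114, Add(Mul(Rational(-1, 5), 344), 230)) = Add(127114, Add(Rational(-344, 5), 230)) = Add(127114, Rational(806, 5)) = Rational(636376, 5)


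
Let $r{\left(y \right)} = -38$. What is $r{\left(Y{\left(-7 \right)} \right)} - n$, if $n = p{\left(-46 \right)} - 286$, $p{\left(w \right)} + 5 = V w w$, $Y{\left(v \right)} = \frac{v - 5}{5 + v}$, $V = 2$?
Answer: $-3979$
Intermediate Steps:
$Y{\left(v \right)} = \frac{-5 + v}{5 + v}$
$p{\left(w \right)} = -5 + 2 w^{2}$ ($p{\left(w \right)} = -5 + 2 w w = -5 + 2 w^{2}$)
$n = 3941$ ($n = \left(-5 + 2 \left(-46\right)^{2}\right) - 286 = \left(-5 + 2 \cdot 2116\right) - 286 = \left(-5 + 4232\right) - 286 = 4227 - 286 = 3941$)
$r{\left(Y{\left(-7 \right)} \right)} - n = -38 - 3941 = -3979$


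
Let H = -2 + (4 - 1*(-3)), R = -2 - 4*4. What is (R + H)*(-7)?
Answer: 91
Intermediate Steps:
R = -18 (R = -2 - 16 = -18)
H = 5 (H = -2 + (4 + 3) = -2 + 7 = 5)
(R + H)*(-7) = (-18 + 5)*(-7) = -13*(-7) = 91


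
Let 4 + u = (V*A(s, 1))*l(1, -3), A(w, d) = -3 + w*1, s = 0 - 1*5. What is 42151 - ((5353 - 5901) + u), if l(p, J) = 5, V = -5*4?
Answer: 41903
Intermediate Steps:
s = -5 (s = 0 - 5 = -5)
V = -20
A(w, d) = -3 + w
u = 796 (u = -4 - 20*(-3 - 5)*5 = -4 - 20*(-8)*5 = -4 + 160*5 = -4 + 800 = 796)
42151 - ((5353 - 5901) + u) = 42151 - ((5353 - 5901) + 796) = 42151 - (-548 + 796) = 42151 - 1*248 = 42151 - 248 = 41903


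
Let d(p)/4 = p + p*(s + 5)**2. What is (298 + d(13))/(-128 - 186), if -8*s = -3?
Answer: -29637/5024 ≈ -5.8991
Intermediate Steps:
s = 3/8 (s = -1/8*(-3) = 3/8 ≈ 0.37500)
d(p) = 1913*p/16 (d(p) = 4*(p + p*(3/8 + 5)**2) = 4*(p + p*(43/8)**2) = 4*(p + p*(1849/64)) = 4*(p + 1849*p/64) = 4*(1913*p/64) = 1913*p/16)
(298 + d(13))/(-128 - 186) = (298 + (1913/16)*13)/(-128 - 186) = (298 + 24869/16)/(-314) = (29637/16)*(-1/314) = -29637/5024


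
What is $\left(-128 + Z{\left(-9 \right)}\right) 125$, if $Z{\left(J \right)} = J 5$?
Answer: $-21625$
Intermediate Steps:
$Z{\left(J \right)} = 5 J$
$\left(-128 + Z{\left(-9 \right)}\right) 125 = \left(-128 + 5 \left(-9\right)\right) 125 = \left(-128 - 45\right) 125 = \left(-173\right) 125 = -21625$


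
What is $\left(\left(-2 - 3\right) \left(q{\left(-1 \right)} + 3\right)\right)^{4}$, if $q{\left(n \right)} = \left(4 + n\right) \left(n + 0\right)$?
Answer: $0$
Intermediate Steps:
$q{\left(n \right)} = n \left(4 + n\right)$ ($q{\left(n \right)} = \left(4 + n\right) n = n \left(4 + n\right)$)
$\left(\left(-2 - 3\right) \left(q{\left(-1 \right)} + 3\right)\right)^{4} = \left(\left(-2 - 3\right) \left(- (4 - 1) + 3\right)\right)^{4} = \left(- 5 \left(\left(-1\right) 3 + 3\right)\right)^{4} = \left(- 5 \left(-3 + 3\right)\right)^{4} = \left(\left(-5\right) 0\right)^{4} = 0^{4} = 0$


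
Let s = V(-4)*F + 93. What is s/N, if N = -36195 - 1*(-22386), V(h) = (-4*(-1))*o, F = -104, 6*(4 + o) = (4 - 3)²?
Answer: -5063/41427 ≈ -0.12222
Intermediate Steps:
o = -23/6 (o = -4 + (4 - 3)²/6 = -4 + (⅙)*1² = -4 + (⅙)*1 = -4 + ⅙ = -23/6 ≈ -3.8333)
V(h) = -46/3 (V(h) = -4*(-1)*(-23/6) = 4*(-23/6) = -46/3)
N = -13809 (N = -36195 + 22386 = -13809)
s = 5063/3 (s = -46/3*(-104) + 93 = 4784/3 + 93 = 5063/3 ≈ 1687.7)
s/N = (5063/3)/(-13809) = (5063/3)*(-1/13809) = -5063/41427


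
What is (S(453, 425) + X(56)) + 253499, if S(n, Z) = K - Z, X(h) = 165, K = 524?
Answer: 253763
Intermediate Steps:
S(n, Z) = 524 - Z
(S(453, 425) + X(56)) + 253499 = ((524 - 1*425) + 165) + 253499 = ((524 - 425) + 165) + 253499 = (99 + 165) + 253499 = 264 + 253499 = 253763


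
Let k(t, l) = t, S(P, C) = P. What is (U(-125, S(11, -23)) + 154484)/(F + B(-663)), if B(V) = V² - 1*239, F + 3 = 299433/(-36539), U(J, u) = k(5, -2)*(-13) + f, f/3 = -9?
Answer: 1410332322/4013067455 ≈ 0.35144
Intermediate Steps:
f = -27 (f = 3*(-9) = -27)
U(J, u) = -92 (U(J, u) = 5*(-13) - 27 = -65 - 27 = -92)
F = -409050/36539 (F = -3 + 299433/(-36539) = -3 + 299433*(-1/36539) = -3 - 299433/36539 = -409050/36539 ≈ -11.195)
B(V) = -239 + V² (B(V) = V² - 239 = -239 + V²)
(U(-125, S(11, -23)) + 154484)/(F + B(-663)) = (-92 + 154484)/(-409050/36539 + (-239 + (-663)²)) = 154392/(-409050/36539 + (-239 + 439569)) = 154392/(-409050/36539 + 439330) = 154392/(16052269820/36539) = 154392*(36539/16052269820) = 1410332322/4013067455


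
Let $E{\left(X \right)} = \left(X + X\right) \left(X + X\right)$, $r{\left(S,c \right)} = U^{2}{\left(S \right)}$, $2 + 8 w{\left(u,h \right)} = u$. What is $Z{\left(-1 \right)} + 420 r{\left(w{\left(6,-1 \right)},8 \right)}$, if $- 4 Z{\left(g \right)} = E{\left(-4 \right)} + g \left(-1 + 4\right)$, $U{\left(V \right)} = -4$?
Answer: $\frac{26819}{4} \approx 6704.8$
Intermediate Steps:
$w{\left(u,h \right)} = - \frac{1}{4} + \frac{u}{8}$
$r{\left(S,c \right)} = 16$ ($r{\left(S,c \right)} = \left(-4\right)^{2} = 16$)
$E{\left(X \right)} = 4 X^{2}$ ($E{\left(X \right)} = 2 X 2 X = 4 X^{2}$)
$Z{\left(g \right)} = -16 - \frac{3 g}{4}$ ($Z{\left(g \right)} = - \frac{4 \left(-4\right)^{2} + g \left(-1 + 4\right)}{4} = - \frac{4 \cdot 16 + g 3}{4} = - \frac{64 + 3 g}{4} = -16 - \frac{3 g}{4}$)
$Z{\left(-1 \right)} + 420 r{\left(w{\left(6,-1 \right)},8 \right)} = \left(-16 - - \frac{3}{4}\right) + 420 \cdot 16 = \left(-16 + \frac{3}{4}\right) + 6720 = - \frac{61}{4} + 6720 = \frac{26819}{4}$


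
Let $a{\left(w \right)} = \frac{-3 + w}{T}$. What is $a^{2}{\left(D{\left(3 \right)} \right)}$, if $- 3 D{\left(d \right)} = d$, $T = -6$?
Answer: $\frac{4}{9} \approx 0.44444$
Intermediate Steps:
$D{\left(d \right)} = - \frac{d}{3}$
$a{\left(w \right)} = \frac{1}{2} - \frac{w}{6}$ ($a{\left(w \right)} = \frac{-3 + w}{-6} = \left(-3 + w\right) \left(- \frac{1}{6}\right) = \frac{1}{2} - \frac{w}{6}$)
$a^{2}{\left(D{\left(3 \right)} \right)} = \left(\frac{1}{2} - \frac{\left(- \frac{1}{3}\right) 3}{6}\right)^{2} = \left(\frac{1}{2} - - \frac{1}{6}\right)^{2} = \left(\frac{1}{2} + \frac{1}{6}\right)^{2} = \left(\frac{2}{3}\right)^{2} = \frac{4}{9}$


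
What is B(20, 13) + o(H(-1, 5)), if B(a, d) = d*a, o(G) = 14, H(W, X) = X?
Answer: 274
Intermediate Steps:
B(a, d) = a*d
B(20, 13) + o(H(-1, 5)) = 20*13 + 14 = 260 + 14 = 274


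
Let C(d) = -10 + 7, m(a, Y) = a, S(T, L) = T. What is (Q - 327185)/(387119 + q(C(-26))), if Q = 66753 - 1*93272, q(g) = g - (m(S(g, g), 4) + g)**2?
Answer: -44213/48385 ≈ -0.91377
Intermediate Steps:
C(d) = -3
q(g) = g - 4*g**2 (q(g) = g - (g + g)**2 = g - (2*g)**2 = g - 4*g**2)
Q = -26519 (Q = 66753 - 93272 = -26519)
(Q - 327185)/(387119 + q(C(-26))) = (-26519 - 327185)/(387119 - 3*(1 - 4*(-3))) = -353704/(387119 - 3*(1 + 12)) = -353704/(387119 - 3*13) = -353704/(387119 - 39) = -353704/387080 = -353704*1/387080 = -44213/48385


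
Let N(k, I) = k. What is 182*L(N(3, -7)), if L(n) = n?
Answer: 546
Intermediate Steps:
182*L(N(3, -7)) = 182*3 = 546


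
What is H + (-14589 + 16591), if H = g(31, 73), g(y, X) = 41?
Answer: 2043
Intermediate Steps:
H = 41
H + (-14589 + 16591) = 41 + (-14589 + 16591) = 41 + 2002 = 2043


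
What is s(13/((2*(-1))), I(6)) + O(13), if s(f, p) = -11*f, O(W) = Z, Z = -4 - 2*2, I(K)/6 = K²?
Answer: 127/2 ≈ 63.500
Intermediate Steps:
I(K) = 6*K²
Z = -8 (Z = -4 - 4 = -8)
O(W) = -8
s(13/((2*(-1))), I(6)) + O(13) = -143/(2*(-1)) - 8 = -143/(-2) - 8 = -143*(-1)/2 - 8 = -11*(-13/2) - 8 = 143/2 - 8 = 127/2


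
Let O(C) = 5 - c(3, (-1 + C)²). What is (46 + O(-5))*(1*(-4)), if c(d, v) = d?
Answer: -192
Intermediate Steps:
O(C) = 2 (O(C) = 5 - 1*3 = 5 - 3 = 2)
(46 + O(-5))*(1*(-4)) = (46 + 2)*(1*(-4)) = 48*(-4) = -192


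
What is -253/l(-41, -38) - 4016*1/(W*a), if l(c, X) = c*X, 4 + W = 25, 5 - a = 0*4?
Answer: -6283493/163590 ≈ -38.410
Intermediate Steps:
a = 5 (a = 5 - 0*4 = 5 - 1*0 = 5 + 0 = 5)
W = 21 (W = -4 + 25 = 21)
l(c, X) = X*c
-253/l(-41, -38) - 4016*1/(W*a) = -253/((-38*(-41))) - 4016/(5*21) = -253/1558 - 4016/105 = -6283493/163590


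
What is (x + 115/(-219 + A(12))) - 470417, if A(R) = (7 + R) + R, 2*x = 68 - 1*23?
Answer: -88434281/188 ≈ -4.7040e+5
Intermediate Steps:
x = 45/2 (x = (68 - 1*23)/2 = (68 - 23)/2 = (½)*45 = 45/2 ≈ 22.500)
A(R) = 7 + 2*R
(x + 115/(-219 + A(12))) - 470417 = (45/2 + 115/(-219 + (7 + 2*12))) - 470417 = (45/2 + 115/(-219 + (7 + 24))) - 470417 = (45/2 + 115/(-219 + 31)) - 470417 = (45/2 + 115/(-188)) - 470417 = (45/2 + 115*(-1/188)) - 470417 = (45/2 - 115/188) - 470417 = 4115/188 - 470417 = -88434281/188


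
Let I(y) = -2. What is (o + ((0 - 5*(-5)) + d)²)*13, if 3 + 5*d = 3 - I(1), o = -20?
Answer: 203177/25 ≈ 8127.1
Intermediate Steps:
d = ⅖ (d = -⅗ + (3 - 1*(-2))/5 = -⅗ + (3 + 2)/5 = -⅗ + (⅕)*5 = -⅗ + 1 = ⅖ ≈ 0.40000)
(o + ((0 - 5*(-5)) + d)²)*13 = (-20 + ((0 - 5*(-5)) + ⅖)²)*13 = (-20 + ((0 + 25) + ⅖)²)*13 = (-20 + (25 + ⅖)²)*13 = (-20 + (127/5)²)*13 = (-20 + 16129/25)*13 = (15629/25)*13 = 203177/25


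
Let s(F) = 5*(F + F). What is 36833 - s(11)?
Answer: 36723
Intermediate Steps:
s(F) = 10*F (s(F) = 5*(2*F) = 10*F)
36833 - s(11) = 36833 - 10*11 = 36833 - 1*110 = 36833 - 110 = 36723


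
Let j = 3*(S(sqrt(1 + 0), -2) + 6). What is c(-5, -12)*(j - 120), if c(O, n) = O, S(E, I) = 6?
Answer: 420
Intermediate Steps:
j = 36 (j = 3*(6 + 6) = 3*12 = 36)
c(-5, -12)*(j - 120) = -5*(36 - 120) = -5*(-84) = 420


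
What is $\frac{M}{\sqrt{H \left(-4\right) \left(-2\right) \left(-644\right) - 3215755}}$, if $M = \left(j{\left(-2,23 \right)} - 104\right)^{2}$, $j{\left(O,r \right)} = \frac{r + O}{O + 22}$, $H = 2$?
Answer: $- \frac{4239481 i \sqrt{358451}}{430141200} \approx - 5.9009 i$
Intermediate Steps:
$j{\left(O,r \right)} = \frac{O + r}{22 + O}$
$M = \frac{4239481}{400}$ ($M = \left(\frac{-2 + 23}{22 - 2} - 104\right)^{2} = \left(\frac{1}{20} \cdot 21 - 104\right)^{2} = \left(\frac{21}{20} - 104\right)^{2} = \left(- \frac{2059}{20}\right)^{2} = \frac{4239481}{400} \approx 10599.0$)
$\frac{M}{\sqrt{H \left(-4\right) \left(-2\right) \left(-644\right) - 3215755}} = \frac{4239481}{400 \sqrt{2 \left(-4\right) \left(-2\right) \left(-644\right) - 3215755}} = \frac{4239481}{400 \sqrt{\left(-8\right) \left(-2\right) \left(-644\right) - 3215755}} = \frac{4239481}{400 \sqrt{16 \left(-644\right) - 3215755}} = \frac{4239481}{400 \sqrt{-10304 - 3215755}} = \frac{4239481}{400 \sqrt{-3226059}} = \frac{4239481}{400 \cdot 3 i \sqrt{358451}} = \frac{4239481 \left(- \frac{i \sqrt{358451}}{1075353}\right)}{400} = - \frac{4239481 i \sqrt{358451}}{430141200}$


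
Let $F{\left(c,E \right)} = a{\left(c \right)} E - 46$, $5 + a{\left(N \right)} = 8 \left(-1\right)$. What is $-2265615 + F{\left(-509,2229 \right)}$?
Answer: $-2294638$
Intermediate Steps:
$a{\left(N \right)} = -13$ ($a{\left(N \right)} = -5 + 8 \left(-1\right) = -5 - 8 = -13$)
$F{\left(c,E \right)} = -46 - 13 E$ ($F{\left(c,E \right)} = - 13 E - 46 = -46 - 13 E$)
$-2265615 + F{\left(-509,2229 \right)} = -2265615 - 29023 = -2294638$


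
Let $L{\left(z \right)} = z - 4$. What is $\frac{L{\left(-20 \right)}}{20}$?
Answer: $- \frac{6}{5} \approx -1.2$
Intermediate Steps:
$L{\left(z \right)} = -4 + z$ ($L{\left(z \right)} = z - 4 = -4 + z$)
$\frac{L{\left(-20 \right)}}{20} = \frac{-4 - 20}{20} = \left(-24\right) \frac{1}{20} = - \frac{6}{5}$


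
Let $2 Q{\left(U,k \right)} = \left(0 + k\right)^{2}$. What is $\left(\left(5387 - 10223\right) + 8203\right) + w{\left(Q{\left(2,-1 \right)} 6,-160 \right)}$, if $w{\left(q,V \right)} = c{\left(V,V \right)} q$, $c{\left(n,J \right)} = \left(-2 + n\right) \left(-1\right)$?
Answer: $3853$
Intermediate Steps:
$Q{\left(U,k \right)} = \frac{k^{2}}{2}$ ($Q{\left(U,k \right)} = \frac{\left(0 + k\right)^{2}}{2} = \frac{k^{2}}{2}$)
$c{\left(n,J \right)} = 2 - n$
$w{\left(q,V \right)} = q \left(2 - V\right)$ ($w{\left(q,V \right)} = \left(2 - V\right) q = q \left(2 - V\right)$)
$\left(\left(5387 - 10223\right) + 8203\right) + w{\left(Q{\left(2,-1 \right)} 6,-160 \right)} = \left(\left(5387 - 10223\right) + 8203\right) + \frac{\left(-1\right)^{2}}{2} \cdot 6 \left(2 - -160\right) = \left(-4836 + 8203\right) + \frac{1}{2} \cdot 1 \cdot 6 \left(2 + 160\right) = 3367 + \frac{1}{2} \cdot 6 \cdot 162 = 3367 + 3 \cdot 162 = 3367 + 486 = 3853$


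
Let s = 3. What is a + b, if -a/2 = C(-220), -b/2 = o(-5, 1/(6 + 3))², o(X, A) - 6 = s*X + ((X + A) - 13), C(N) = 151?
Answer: -141590/81 ≈ -1748.0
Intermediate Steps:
o(X, A) = -7 + A + 4*X (o(X, A) = 6 + (3*X + ((X + A) - 13)) = 6 + (3*X + ((A + X) - 13)) = 6 + (3*X + (-13 + A + X)) = 6 + (-13 + A + 4*X) = -7 + A + 4*X)
b = -117128/81 (b = -2*(-7 + 1/(6 + 3) + 4*(-5))² = -2*(-7 + 1/9 - 20)² = -2*(-7 + ⅑ - 20)² = -2*(-242/9)² = -2*58564/81 = -117128/81 ≈ -1446.0)
a = -302 (a = -2*151 = -302)
a + b = -302 - 117128/81 = -141590/81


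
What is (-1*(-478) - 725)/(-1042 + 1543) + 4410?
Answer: 2209163/501 ≈ 4409.5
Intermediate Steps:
(-1*(-478) - 725)/(-1042 + 1543) + 4410 = (478 - 725)/501 + 4410 = -247*1/501 + 4410 = -247/501 + 4410 = 2209163/501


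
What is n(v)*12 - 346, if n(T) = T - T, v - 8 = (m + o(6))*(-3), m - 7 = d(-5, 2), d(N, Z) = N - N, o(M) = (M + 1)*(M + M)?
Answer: -346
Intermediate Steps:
o(M) = 2*M*(1 + M) (o(M) = (1 + M)*(2*M) = 2*M*(1 + M))
d(N, Z) = 0
m = 7 (m = 7 + 0 = 7)
v = -265 (v = 8 + (7 + 2*6*(1 + 6))*(-3) = 8 + (7 + 2*6*7)*(-3) = 8 + (7 + 84)*(-3) = 8 + 91*(-3) = 8 - 273 = -265)
n(T) = 0
n(v)*12 - 346 = 0*12 - 346 = 0 - 346 = -346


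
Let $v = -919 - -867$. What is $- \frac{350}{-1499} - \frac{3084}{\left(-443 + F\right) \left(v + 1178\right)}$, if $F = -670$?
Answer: $\frac{73876036}{313100627} \approx 0.23595$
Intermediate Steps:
$v = -52$ ($v = -919 + 867 = -52$)
$- \frac{350}{-1499} - \frac{3084}{\left(-443 + F\right) \left(v + 1178\right)} = - \frac{350}{-1499} - \frac{3084}{\left(-443 - 670\right) \left(-52 + 1178\right)} = \left(-350\right) \left(- \frac{1}{1499}\right) - \frac{3084}{\left(-1113\right) 1126} = \frac{350}{1499} - \frac{3084}{-1253238} = \frac{350}{1499} - - \frac{514}{208873} = \frac{350}{1499} + \frac{514}{208873} = \frac{73876036}{313100627}$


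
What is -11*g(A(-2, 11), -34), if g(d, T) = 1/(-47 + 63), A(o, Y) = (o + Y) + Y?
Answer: -11/16 ≈ -0.68750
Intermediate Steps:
A(o, Y) = o + 2*Y (A(o, Y) = (Y + o) + Y = o + 2*Y)
g(d, T) = 1/16
-11*g(A(-2, 11), -34) = -11*1/16 = -11/16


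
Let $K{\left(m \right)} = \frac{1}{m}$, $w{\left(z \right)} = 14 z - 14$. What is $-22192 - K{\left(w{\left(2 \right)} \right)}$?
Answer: $- \frac{310689}{14} \approx -22192.0$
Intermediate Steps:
$w{\left(z \right)} = -14 + 14 z$
$-22192 - K{\left(w{\left(2 \right)} \right)} = -22192 - \frac{1}{-14 + 14 \cdot 2} = -22192 - \frac{1}{-14 + 28} = -22192 - \frac{1}{14} = - \frac{310689}{14}$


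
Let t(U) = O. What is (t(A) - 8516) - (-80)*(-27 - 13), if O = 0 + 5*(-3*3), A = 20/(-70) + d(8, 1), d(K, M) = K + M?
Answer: -11761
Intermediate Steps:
A = 61/7 (A = 20/(-70) + (8 + 1) = 20*(-1/70) + 9 = -2/7 + 9 = 61/7 ≈ 8.7143)
O = -45 (O = 0 + 5*(-9) = 0 - 45 = -45)
t(U) = -45
(t(A) - 8516) - (-80)*(-27 - 13) = (-45 - 8516) - (-80)*(-27 - 13) = -8561 - (-80)*(-40) = -8561 - 1*3200 = -8561 - 3200 = -11761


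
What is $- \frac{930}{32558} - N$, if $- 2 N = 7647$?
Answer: $\frac{124484583}{32558} \approx 3823.5$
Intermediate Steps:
$N = - \frac{7647}{2}$ ($N = \left(- \frac{1}{2}\right) 7647 = - \frac{7647}{2} \approx -3823.5$)
$- \frac{930}{32558} - N = - \frac{930}{32558} - - \frac{7647}{2} = \left(-930\right) \frac{1}{32558} + \frac{7647}{2} = - \frac{465}{16279} + \frac{7647}{2} = \frac{124484583}{32558}$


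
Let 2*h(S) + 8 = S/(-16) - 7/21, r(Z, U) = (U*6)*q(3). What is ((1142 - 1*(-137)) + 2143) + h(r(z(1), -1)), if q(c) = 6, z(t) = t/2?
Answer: 82055/24 ≈ 3419.0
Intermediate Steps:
z(t) = t/2 (z(t) = t*(½) = t/2)
r(Z, U) = 36*U (r(Z, U) = (U*6)*6 = (6*U)*6 = 36*U)
h(S) = -25/6 - S/32 (h(S) = -4 + (S/(-16) - 7/21)/2 = -4 + (S*(-1/16) - 7*1/21)/2 = -4 + (-S/16 - ⅓)/2 = -4 + (-⅓ - S/16)/2 = -4 + (-⅙ - S/32) = -25/6 - S/32)
((1142 - 1*(-137)) + 2143) + h(r(z(1), -1)) = ((1142 - 1*(-137)) + 2143) + (-25/6 - 9*(-1)/8) = ((1142 + 137) + 2143) + (-25/6 - 1/32*(-36)) = (1279 + 2143) + (-25/6 + 9/8) = 3422 - 73/24 = 82055/24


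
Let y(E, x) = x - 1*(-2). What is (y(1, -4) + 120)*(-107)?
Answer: -12626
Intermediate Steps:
y(E, x) = 2 + x (y(E, x) = x + 2 = 2 + x)
(y(1, -4) + 120)*(-107) = ((2 - 4) + 120)*(-107) = (-2 + 120)*(-107) = 118*(-107) = -12626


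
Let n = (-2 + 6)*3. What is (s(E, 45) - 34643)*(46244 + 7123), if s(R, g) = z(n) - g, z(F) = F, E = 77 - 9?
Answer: -1850554092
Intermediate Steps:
E = 68
n = 12 (n = 4*3 = 12)
s(R, g) = 12 - g
(s(E, 45) - 34643)*(46244 + 7123) = ((12 - 1*45) - 34643)*(46244 + 7123) = ((12 - 45) - 34643)*53367 = (-33 - 34643)*53367 = -34676*53367 = -1850554092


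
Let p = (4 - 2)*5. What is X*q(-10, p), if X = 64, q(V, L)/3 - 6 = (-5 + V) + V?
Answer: -3648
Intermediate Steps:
p = 10 (p = 2*5 = 10)
q(V, L) = 3 + 6*V (q(V, L) = 18 + 3*((-5 + V) + V) = 18 + 3*(-5 + 2*V) = 18 + (-15 + 6*V) = 3 + 6*V)
X*q(-10, p) = 64*(3 + 6*(-10)) = 64*(3 - 60) = 64*(-57) = -3648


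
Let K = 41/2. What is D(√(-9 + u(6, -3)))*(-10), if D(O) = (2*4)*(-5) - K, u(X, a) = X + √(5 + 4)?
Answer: 605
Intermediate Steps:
K = 41/2 (K = 41*(½) = 41/2 ≈ 20.500)
u(X, a) = 3 + X (u(X, a) = X + √9 = X + 3 = 3 + X)
D(O) = -121/2 (D(O) = (2*4)*(-5) - 1*41/2 = 8*(-5) - 41/2 = -40 - 41/2 = -121/2)
D(√(-9 + u(6, -3)))*(-10) = -121/2*(-10) = 605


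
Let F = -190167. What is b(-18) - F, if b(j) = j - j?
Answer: 190167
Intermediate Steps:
b(j) = 0
b(-18) - F = 0 - 1*(-190167) = 0 + 190167 = 190167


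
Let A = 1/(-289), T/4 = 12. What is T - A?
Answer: 13873/289 ≈ 48.003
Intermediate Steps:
T = 48 (T = 4*12 = 48)
A = -1/289 ≈ -0.0034602
T - A = 48 - 1*(-1/289) = 48 + 1/289 = 13873/289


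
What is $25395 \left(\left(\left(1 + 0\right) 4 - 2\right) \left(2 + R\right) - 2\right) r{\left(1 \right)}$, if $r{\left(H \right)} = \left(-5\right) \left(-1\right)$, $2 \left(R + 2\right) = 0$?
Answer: $-253950$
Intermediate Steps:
$R = -2$ ($R = -2 + \frac{1}{2} \cdot 0 = -2 + 0 = -2$)
$r{\left(H \right)} = 5$
$25395 \left(\left(\left(1 + 0\right) 4 - 2\right) \left(2 + R\right) - 2\right) r{\left(1 \right)} = 25395 \left(\left(\left(1 + 0\right) 4 - 2\right) \left(2 - 2\right) - 2\right) 5 = 25395 \left(\left(1 \cdot 4 - 2\right) 0 - 2\right) 5 = 25395 \left(\left(4 - 2\right) 0 - 2\right) 5 = 25395 \left(2 \cdot 0 - 2\right) 5 = 25395 \left(0 - 2\right) 5 = 25395 \left(\left(-2\right) 5\right) = 25395 \left(-10\right) = -253950$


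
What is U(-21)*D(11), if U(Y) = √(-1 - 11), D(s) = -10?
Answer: -20*I*√3 ≈ -34.641*I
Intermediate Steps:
U(Y) = 2*I*√3 (U(Y) = √(-12) = 2*I*√3)
U(-21)*D(11) = (2*I*√3)*(-10) = -20*I*√3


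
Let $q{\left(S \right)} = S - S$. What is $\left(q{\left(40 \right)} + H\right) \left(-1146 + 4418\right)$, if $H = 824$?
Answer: $2696128$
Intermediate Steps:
$q{\left(S \right)} = 0$
$\left(q{\left(40 \right)} + H\right) \left(-1146 + 4418\right) = \left(0 + 824\right) \left(-1146 + 4418\right) = 824 \cdot 3272 = 2696128$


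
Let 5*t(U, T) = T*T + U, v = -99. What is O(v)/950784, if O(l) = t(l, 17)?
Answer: 19/475392 ≈ 3.9967e-5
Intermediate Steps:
t(U, T) = U/5 + T²/5 (t(U, T) = (T*T + U)/5 = (T² + U)/5 = (U + T²)/5 = U/5 + T²/5)
O(l) = 289/5 + l/5 (O(l) = l/5 + (⅕)*17² = l/5 + (⅕)*289 = l/5 + 289/5 = 289/5 + l/5)
O(v)/950784 = (289/5 + (⅕)*(-99))/950784 = (289/5 - 99/5)*(1/950784) = 38*(1/950784) = 19/475392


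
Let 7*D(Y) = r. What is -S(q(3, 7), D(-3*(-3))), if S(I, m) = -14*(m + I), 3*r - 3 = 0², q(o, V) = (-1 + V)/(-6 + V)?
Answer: 86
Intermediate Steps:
q(o, V) = (-1 + V)/(-6 + V)
r = 1 (r = 1 + (⅓)*0² = 1 + (⅓)*0 = 1 + 0 = 1)
D(Y) = ⅐ (D(Y) = (⅐)*1 = ⅐)
S(I, m) = -14*I - 14*m (S(I, m) = -14*(I + m) = -14*I - 14*m)
-S(q(3, 7), D(-3*(-3))) = -(-14*(-1 + 7)/(-6 + 7) - 14*⅐) = -(-14*6/1 - 2) = -(-14*6 - 2) = -(-84 - 2) = -1*(-86) = 86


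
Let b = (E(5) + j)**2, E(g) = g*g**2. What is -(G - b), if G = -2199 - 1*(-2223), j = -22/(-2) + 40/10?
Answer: 19576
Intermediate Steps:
j = 15 (j = -22*(-1/2) + 40*(1/10) = 11 + 4 = 15)
E(g) = g**3
b = 19600 (b = (5**3 + 15)**2 = (125 + 15)**2 = 140**2 = 19600)
G = 24 (G = -2199 + 2223 = 24)
-(G - b) = -(24 - 1*19600) = -(24 - 19600) = -1*(-19576) = 19576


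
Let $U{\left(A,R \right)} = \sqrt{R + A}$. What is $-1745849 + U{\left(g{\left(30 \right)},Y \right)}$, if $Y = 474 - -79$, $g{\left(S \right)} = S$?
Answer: $-1745849 + \sqrt{583} \approx -1.7458 \cdot 10^{6}$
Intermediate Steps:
$Y = 553$ ($Y = 474 + 79 = 553$)
$U{\left(A,R \right)} = \sqrt{A + R}$
$-1745849 + U{\left(g{\left(30 \right)},Y \right)} = -1745849 + \sqrt{30 + 553} = -1745849 + \sqrt{583}$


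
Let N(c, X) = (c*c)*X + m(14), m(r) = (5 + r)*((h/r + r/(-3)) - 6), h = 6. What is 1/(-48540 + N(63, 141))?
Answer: 21/10728784 ≈ 1.9574e-6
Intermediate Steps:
m(r) = (5 + r)*(-6 + 6/r - r/3) (m(r) = (5 + r)*((6/r + r/(-3)) - 6) = (5 + r)*((6/r + r*(-⅓)) - 6) = (5 + r)*((6/r - r/3) - 6) = (5 + r)*(-6 + 6/r - r/3))
N(c, X) = -4085/21 + X*c² (N(c, X) = (c*c)*X + (⅓)*(90 - 1*14*(72 + 14² + 23*14))/14 = c²*X + (⅓)*(1/14)*(90 - 1*14*(72 + 196 + 322)) = X*c² + (⅓)*(1/14)*(90 - 1*14*590) = X*c² + (⅓)*(1/14)*(90 - 8260) = X*c² + (⅓)*(1/14)*(-8170) = X*c² - 4085/21 = -4085/21 + X*c²)
1/(-48540 + N(63, 141)) = 1/(-48540 + (-4085/21 + 141*63²)) = 1/(-48540 + (-4085/21 + 141*3969)) = 1/(-48540 + (-4085/21 + 559629)) = 1/(-48540 + 11748124/21) = 1/(10728784/21) = 21/10728784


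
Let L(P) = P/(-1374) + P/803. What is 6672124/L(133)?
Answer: 7361501195928/75943 ≈ 9.6935e+7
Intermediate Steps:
L(P) = 571*P/1103322 (L(P) = P*(-1/1374) + P*(1/803) = -P/1374 + P/803 = 571*P/1103322)
6672124/L(133) = 6672124/(((571/1103322)*133)) = 6672124/(75943/1103322) = 6672124*(1103322/75943) = 7361501195928/75943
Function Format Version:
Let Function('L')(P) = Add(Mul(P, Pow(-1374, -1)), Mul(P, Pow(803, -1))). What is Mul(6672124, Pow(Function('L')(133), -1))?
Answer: Rational(7361501195928, 75943) ≈ 9.6935e+7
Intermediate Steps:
Function('L')(P) = Mul(Rational(571, 1103322), P) (Function('L')(P) = Add(Mul(P, Rational(-1, 1374)), Mul(P, Rational(1, 803))) = Add(Mul(Rational(-1, 1374), P), Mul(Rational(1, 803), P)) = Mul(Rational(571, 1103322), P))
Mul(6672124, Pow(Function('L')(133), -1)) = Mul(6672124, Pow(Mul(Rational(571, 1103322), 133), -1)) = Mul(6672124, Pow(Rational(75943, 1103322), -1)) = Mul(6672124, Rational(1103322, 75943)) = Rational(7361501195928, 75943)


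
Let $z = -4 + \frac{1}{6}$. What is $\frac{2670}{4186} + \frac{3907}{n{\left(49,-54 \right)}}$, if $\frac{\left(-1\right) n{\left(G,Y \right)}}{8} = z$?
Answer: $\frac{1071951}{8372} \approx 128.04$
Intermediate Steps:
$z = - \frac{23}{6}$ ($z = -4 + \frac{1}{6} = - \frac{23}{6} \approx -3.8333$)
$n{\left(G,Y \right)} = \frac{92}{3}$ ($n{\left(G,Y \right)} = \left(-8\right) \left(- \frac{23}{6}\right) = \frac{92}{3}$)
$\frac{2670}{4186} + \frac{3907}{n{\left(49,-54 \right)}} = \frac{2670}{4186} + \frac{3907}{\frac{92}{3}} = 2670 \cdot \frac{1}{4186} + 3907 \cdot \frac{3}{92} = \frac{1335}{2093} + \frac{11721}{92} = \frac{1071951}{8372}$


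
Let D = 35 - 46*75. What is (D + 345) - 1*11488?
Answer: -14558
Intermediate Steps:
D = -3415 (D = 35 - 3450 = -3415)
(D + 345) - 1*11488 = (-3415 + 345) - 1*11488 = -3070 - 11488 = -14558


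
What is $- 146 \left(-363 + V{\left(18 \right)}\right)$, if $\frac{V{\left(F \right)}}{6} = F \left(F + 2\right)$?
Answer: $-262362$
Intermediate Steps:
$V{\left(F \right)} = 6 F \left(2 + F\right)$ ($V{\left(F \right)} = 6 F \left(F + 2\right) = 6 F \left(2 + F\right)$)
$- 146 \left(-363 + V{\left(18 \right)}\right) = - 146 \left(-363 + 6 \cdot 18 \left(2 + 18\right)\right) = - 146 \left(-363 + 6 \cdot 18 \cdot 20\right) = - 146 \left(-363 + 2160\right) = \left(-146\right) 1797 = -262362$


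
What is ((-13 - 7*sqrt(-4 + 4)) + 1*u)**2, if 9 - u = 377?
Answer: 145161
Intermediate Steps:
u = -368 (u = 9 - 1*377 = 9 - 377 = -368)
((-13 - 7*sqrt(-4 + 4)) + 1*u)**2 = ((-13 - 7*sqrt(-4 + 4)) + 1*(-368))**2 = ((-13 - 7*sqrt(0)) - 368)**2 = ((-13 - 7*0) - 368)**2 = ((-13 + 0) - 368)**2 = (-13 - 368)**2 = (-381)**2 = 145161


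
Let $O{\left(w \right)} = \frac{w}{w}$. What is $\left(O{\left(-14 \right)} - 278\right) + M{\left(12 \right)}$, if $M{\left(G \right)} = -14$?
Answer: $-291$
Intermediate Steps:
$O{\left(w \right)} = 1$
$\left(O{\left(-14 \right)} - 278\right) + M{\left(12 \right)} = \left(1 - 278\right) - 14 = -277 - 14 = -291$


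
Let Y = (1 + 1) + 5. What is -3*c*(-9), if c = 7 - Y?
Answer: 0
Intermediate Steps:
Y = 7 (Y = 2 + 5 = 7)
c = 0 (c = 7 - 1*7 = 7 - 7 = 0)
-3*c*(-9) = -3*0*(-9) = 0*(-9) = 0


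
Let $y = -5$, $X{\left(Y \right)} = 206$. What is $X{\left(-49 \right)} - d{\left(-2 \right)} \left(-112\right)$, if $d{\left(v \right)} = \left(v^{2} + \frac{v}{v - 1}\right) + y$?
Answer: $\frac{506}{3} \approx 168.67$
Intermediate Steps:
$d{\left(v \right)} = -5 + v^{2} + \frac{v}{-1 + v}$ ($d{\left(v \right)} = \left(v^{2} + \frac{v}{v - 1}\right) - 5 = \left(v^{2} + \frac{v}{-1 + v}\right) - 5 = -5 + v^{2} + \frac{v}{-1 + v}$)
$X{\left(-49 \right)} - d{\left(-2 \right)} \left(-112\right) = 206 - \frac{5 + \left(-2\right)^{3} - \left(-2\right)^{2} - -8}{-1 - 2} \left(-112\right) = 206 - \frac{5 - 8 - 4 + 8}{-3} \left(-112\right) = 206 - - \frac{5 - 8 - 4 + 8}{3} \left(-112\right) = 206 - \left(- \frac{1}{3}\right) 1 \left(-112\right) = 206 - \left(- \frac{1}{3}\right) \left(-112\right) = 206 - \frac{112}{3} = \frac{506}{3}$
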